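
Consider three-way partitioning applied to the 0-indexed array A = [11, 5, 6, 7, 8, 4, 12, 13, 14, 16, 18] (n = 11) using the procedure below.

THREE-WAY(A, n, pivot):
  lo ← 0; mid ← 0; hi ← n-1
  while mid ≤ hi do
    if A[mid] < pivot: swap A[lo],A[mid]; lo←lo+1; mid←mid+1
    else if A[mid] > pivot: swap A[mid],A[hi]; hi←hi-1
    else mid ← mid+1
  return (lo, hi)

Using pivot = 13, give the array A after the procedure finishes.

lo=0 mid=0 hi=10
11<13: swap(0,0), lo=1 mid=1 ⇒ [11, 5, 6, 7, 8, 4, 12, 13, 14, 16, 18]
5<13: swap(1,1), lo=2 mid=2 ⇒ [11, 5, 6, 7, 8, 4, 12, 13, 14, 16, 18]
6<13: swap(2,2), lo=3 mid=3 ⇒ [11, 5, 6, 7, 8, 4, 12, 13, 14, 16, 18]
7<13: swap(3,3), lo=4 mid=4 ⇒ [11, 5, 6, 7, 8, 4, 12, 13, 14, 16, 18]
8<13: swap(4,4), lo=5 mid=5 ⇒ [11, 5, 6, 7, 8, 4, 12, 13, 14, 16, 18]
4<13: swap(5,5), lo=6 mid=6 ⇒ [11, 5, 6, 7, 8, 4, 12, 13, 14, 16, 18]
12<13: swap(6,6), lo=7 mid=7 ⇒ [11, 5, 6, 7, 8, 4, 12, 13, 14, 16, 18]
13=13: mid=8
14>13: swap(8,10), hi=9 ⇒ [11, 5, 6, 7, 8, 4, 12, 13, 18, 16, 14]
18>13: swap(8,9), hi=8 ⇒ [11, 5, 6, 7, 8, 4, 12, 13, 16, 18, 14]
16>13: swap(8,8), hi=7 ⇒ [11, 5, 6, 7, 8, 4, 12, 13, 16, 18, 14]
done. lo=7 hi=7; A=[11, 5, 6, 7, 8, 4, 12, 13, 16, 18, 14]

[11, 5, 6, 7, 8, 4, 12, 13, 16, 18, 14]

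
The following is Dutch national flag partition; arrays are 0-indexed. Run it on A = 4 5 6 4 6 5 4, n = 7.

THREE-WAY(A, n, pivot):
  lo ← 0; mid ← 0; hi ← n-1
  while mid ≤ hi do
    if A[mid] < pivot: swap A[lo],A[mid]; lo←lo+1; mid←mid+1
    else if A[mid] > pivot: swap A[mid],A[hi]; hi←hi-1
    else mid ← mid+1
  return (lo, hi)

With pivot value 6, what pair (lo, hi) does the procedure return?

lo=0 mid=0 hi=6
4<6: swap(0,0), lo=1 mid=1 ⇒ 4 5 6 4 6 5 4
5<6: swap(1,1), lo=2 mid=2 ⇒ 4 5 6 4 6 5 4
6=6: mid=3
4<6: swap(2,3), lo=3 mid=4 ⇒ 4 5 4 6 6 5 4
6=6: mid=5
5<6: swap(3,5), lo=4 mid=6 ⇒ 4 5 4 5 6 6 4
4<6: swap(4,6), lo=5 mid=7 ⇒ 4 5 4 5 4 6 6
done. lo=5 hi=6; A=4 5 4 5 4 6 6

(5, 6)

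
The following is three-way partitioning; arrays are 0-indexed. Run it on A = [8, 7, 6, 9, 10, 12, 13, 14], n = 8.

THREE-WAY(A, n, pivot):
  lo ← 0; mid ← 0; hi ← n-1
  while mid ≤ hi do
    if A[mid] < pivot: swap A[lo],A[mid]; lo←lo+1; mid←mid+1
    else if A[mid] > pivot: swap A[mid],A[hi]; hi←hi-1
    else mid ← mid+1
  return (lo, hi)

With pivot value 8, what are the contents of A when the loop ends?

[7, 6, 8, 10, 12, 13, 14, 9]

pivot = 8; lo=0, mid=0, hi=7
A[mid]=8=8: mid=1
A[mid]=7<8: swap A[0],A[1]; lo=1,mid=2 → [7, 8, 6, 9, 10, 12, 13, 14]
A[mid]=6<8: swap A[1],A[2]; lo=2,mid=3 → [7, 6, 8, 9, 10, 12, 13, 14]
A[mid]=9>8: swap A[3],A[7]; hi=6 → [7, 6, 8, 14, 10, 12, 13, 9]
A[mid]=14>8: swap A[3],A[6]; hi=5 → [7, 6, 8, 13, 10, 12, 14, 9]
A[mid]=13>8: swap A[3],A[5]; hi=4 → [7, 6, 8, 12, 10, 13, 14, 9]
A[mid]=12>8: swap A[3],A[4]; hi=3 → [7, 6, 8, 10, 12, 13, 14, 9]
A[mid]=10>8: swap A[3],A[3]; hi=2 → [7, 6, 8, 10, 12, 13, 14, 9]
end: lo=2, hi=2; A = [7, 6, 8, 10, 12, 13, 14, 9]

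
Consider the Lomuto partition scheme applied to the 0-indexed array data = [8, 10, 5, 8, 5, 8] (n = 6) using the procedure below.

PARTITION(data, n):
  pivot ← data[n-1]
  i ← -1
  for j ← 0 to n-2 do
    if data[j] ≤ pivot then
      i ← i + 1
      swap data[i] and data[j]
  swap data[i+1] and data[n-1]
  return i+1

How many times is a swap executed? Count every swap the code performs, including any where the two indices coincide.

5

pivot = data[5] = 8; i = -1
j=0: data[0]=8 ≤ 8 → i=0, swap data[0],data[0] (no change) → [8, 10, 5, 8, 5, 8]
j=1: data[1]=10 > 8 → no swap
j=2: data[2]=5 ≤ 8 → i=1, swap data[1],data[2] → [8, 5, 10, 8, 5, 8]
j=3: data[3]=8 ≤ 8 → i=2, swap data[2],data[3] → [8, 5, 8, 10, 5, 8]
j=4: data[4]=5 ≤ 8 → i=3, swap data[3],data[4] → [8, 5, 8, 5, 10, 8]
final swap data[4],data[5] → [8, 5, 8, 5, 8, 10]; return 4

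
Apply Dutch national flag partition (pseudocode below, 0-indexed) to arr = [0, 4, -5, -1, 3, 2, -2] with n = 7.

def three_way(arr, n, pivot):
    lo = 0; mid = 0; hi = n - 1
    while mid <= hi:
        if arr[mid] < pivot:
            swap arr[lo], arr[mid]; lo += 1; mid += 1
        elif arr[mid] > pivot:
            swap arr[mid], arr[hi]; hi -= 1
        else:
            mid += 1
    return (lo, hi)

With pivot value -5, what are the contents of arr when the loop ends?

[-5, 4, -1, 3, 2, -2, 0]

pivot = -5; lo=0, mid=0, hi=6
arr[mid]=0>-5: swap arr[0],arr[6]; hi=5 → [-2, 4, -5, -1, 3, 2, 0]
arr[mid]=-2>-5: swap arr[0],arr[5]; hi=4 → [2, 4, -5, -1, 3, -2, 0]
arr[mid]=2>-5: swap arr[0],arr[4]; hi=3 → [3, 4, -5, -1, 2, -2, 0]
arr[mid]=3>-5: swap arr[0],arr[3]; hi=2 → [-1, 4, -5, 3, 2, -2, 0]
arr[mid]=-1>-5: swap arr[0],arr[2]; hi=1 → [-5, 4, -1, 3, 2, -2, 0]
arr[mid]=-5=-5: mid=1
arr[mid]=4>-5: swap arr[1],arr[1]; hi=0 → [-5, 4, -1, 3, 2, -2, 0]
end: lo=0, hi=0; arr = [-5, 4, -1, 3, 2, -2, 0]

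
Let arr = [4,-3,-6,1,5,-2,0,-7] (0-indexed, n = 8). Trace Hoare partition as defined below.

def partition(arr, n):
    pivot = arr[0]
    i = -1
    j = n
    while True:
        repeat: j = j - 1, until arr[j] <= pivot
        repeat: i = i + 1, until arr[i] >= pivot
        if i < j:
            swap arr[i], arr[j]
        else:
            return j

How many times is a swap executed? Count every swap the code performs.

2

pivot=4
j stops at 7 (-7), i stops at 0 (4); swap ⇒ [-7,-3,-6,1,5,-2,0,4]
j stops at 6 (0), i stops at 4 (5); swap ⇒ [-7,-3,-6,1,0,-2,5,4]
j stops at 5, i stops at 6; i≥j ⇒ return 5. arr=[-7,-3,-6,1,0,-2,5,4]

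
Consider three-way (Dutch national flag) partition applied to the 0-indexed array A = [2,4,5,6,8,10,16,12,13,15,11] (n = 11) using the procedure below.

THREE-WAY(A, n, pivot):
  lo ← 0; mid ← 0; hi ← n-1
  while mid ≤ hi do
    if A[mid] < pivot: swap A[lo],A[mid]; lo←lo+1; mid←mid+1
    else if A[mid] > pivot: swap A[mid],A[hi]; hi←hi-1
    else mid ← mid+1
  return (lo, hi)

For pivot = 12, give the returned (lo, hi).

(7, 7)

pivot = 12; lo=0, mid=0, hi=10
A[mid]=2<12: swap A[0],A[0]; lo=1,mid=1 → [2,4,5,6,8,10,16,12,13,15,11]
A[mid]=4<12: swap A[1],A[1]; lo=2,mid=2 → [2,4,5,6,8,10,16,12,13,15,11]
A[mid]=5<12: swap A[2],A[2]; lo=3,mid=3 → [2,4,5,6,8,10,16,12,13,15,11]
A[mid]=6<12: swap A[3],A[3]; lo=4,mid=4 → [2,4,5,6,8,10,16,12,13,15,11]
A[mid]=8<12: swap A[4],A[4]; lo=5,mid=5 → [2,4,5,6,8,10,16,12,13,15,11]
A[mid]=10<12: swap A[5],A[5]; lo=6,mid=6 → [2,4,5,6,8,10,16,12,13,15,11]
A[mid]=16>12: swap A[6],A[10]; hi=9 → [2,4,5,6,8,10,11,12,13,15,16]
A[mid]=11<12: swap A[6],A[6]; lo=7,mid=7 → [2,4,5,6,8,10,11,12,13,15,16]
A[mid]=12=12: mid=8
A[mid]=13>12: swap A[8],A[9]; hi=8 → [2,4,5,6,8,10,11,12,15,13,16]
A[mid]=15>12: swap A[8],A[8]; hi=7 → [2,4,5,6,8,10,11,12,15,13,16]
end: lo=7, hi=7; A = [2,4,5,6,8,10,11,12,15,13,16]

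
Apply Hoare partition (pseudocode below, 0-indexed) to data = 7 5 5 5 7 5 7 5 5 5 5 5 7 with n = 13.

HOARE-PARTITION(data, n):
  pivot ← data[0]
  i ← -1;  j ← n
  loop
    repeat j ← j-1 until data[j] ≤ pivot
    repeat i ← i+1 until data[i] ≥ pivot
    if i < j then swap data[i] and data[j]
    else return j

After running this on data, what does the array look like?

pivot = data[0] = 7; i = -1, j = 13
j→12 (data[12]=7≤7), i→0 (data[0]=7≥7); i<j, swap → 7 5 5 5 7 5 7 5 5 5 5 5 7
j→11 (data[11]=5≤7), i→4 (data[4]=7≥7); i<j, swap → 7 5 5 5 5 5 7 5 5 5 5 7 7
j→10 (data[10]=5≤7), i→6 (data[6]=7≥7); i<j, swap → 7 5 5 5 5 5 5 5 5 5 7 7 7
j→9, i→10; i≥j, return j=9. data = 7 5 5 5 5 5 5 5 5 5 7 7 7

7 5 5 5 5 5 5 5 5 5 7 7 7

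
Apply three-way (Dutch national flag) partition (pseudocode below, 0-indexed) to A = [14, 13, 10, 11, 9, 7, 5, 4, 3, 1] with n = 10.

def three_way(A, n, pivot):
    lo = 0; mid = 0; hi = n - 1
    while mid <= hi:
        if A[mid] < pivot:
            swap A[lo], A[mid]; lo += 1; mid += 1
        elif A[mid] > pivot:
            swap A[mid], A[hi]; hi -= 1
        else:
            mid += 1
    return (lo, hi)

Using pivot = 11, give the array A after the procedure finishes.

[1, 3, 10, 9, 7, 5, 4, 11, 13, 14]

pivot = 11; lo=0, mid=0, hi=9
A[mid]=14>11: swap A[0],A[9]; hi=8 → [1, 13, 10, 11, 9, 7, 5, 4, 3, 14]
A[mid]=1<11: swap A[0],A[0]; lo=1,mid=1 → [1, 13, 10, 11, 9, 7, 5, 4, 3, 14]
A[mid]=13>11: swap A[1],A[8]; hi=7 → [1, 3, 10, 11, 9, 7, 5, 4, 13, 14]
A[mid]=3<11: swap A[1],A[1]; lo=2,mid=2 → [1, 3, 10, 11, 9, 7, 5, 4, 13, 14]
A[mid]=10<11: swap A[2],A[2]; lo=3,mid=3 → [1, 3, 10, 11, 9, 7, 5, 4, 13, 14]
A[mid]=11=11: mid=4
A[mid]=9<11: swap A[3],A[4]; lo=4,mid=5 → [1, 3, 10, 9, 11, 7, 5, 4, 13, 14]
A[mid]=7<11: swap A[4],A[5]; lo=5,mid=6 → [1, 3, 10, 9, 7, 11, 5, 4, 13, 14]
A[mid]=5<11: swap A[5],A[6]; lo=6,mid=7 → [1, 3, 10, 9, 7, 5, 11, 4, 13, 14]
A[mid]=4<11: swap A[6],A[7]; lo=7,mid=8 → [1, 3, 10, 9, 7, 5, 4, 11, 13, 14]
end: lo=7, hi=7; A = [1, 3, 10, 9, 7, 5, 4, 11, 13, 14]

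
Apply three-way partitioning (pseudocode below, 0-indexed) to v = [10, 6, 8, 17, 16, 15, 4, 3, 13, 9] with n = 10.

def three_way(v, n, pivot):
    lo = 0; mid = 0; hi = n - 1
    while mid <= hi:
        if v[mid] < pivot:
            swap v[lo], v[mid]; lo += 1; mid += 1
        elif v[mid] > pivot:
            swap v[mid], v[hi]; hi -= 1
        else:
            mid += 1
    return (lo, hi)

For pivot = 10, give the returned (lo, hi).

(5, 5)

lo=0 mid=0 hi=9
10=10: mid=1
6<10: swap(0,1), lo=1 mid=2 ⇒ [6, 10, 8, 17, 16, 15, 4, 3, 13, 9]
8<10: swap(1,2), lo=2 mid=3 ⇒ [6, 8, 10, 17, 16, 15, 4, 3, 13, 9]
17>10: swap(3,9), hi=8 ⇒ [6, 8, 10, 9, 16, 15, 4, 3, 13, 17]
9<10: swap(2,3), lo=3 mid=4 ⇒ [6, 8, 9, 10, 16, 15, 4, 3, 13, 17]
16>10: swap(4,8), hi=7 ⇒ [6, 8, 9, 10, 13, 15, 4, 3, 16, 17]
13>10: swap(4,7), hi=6 ⇒ [6, 8, 9, 10, 3, 15, 4, 13, 16, 17]
3<10: swap(3,4), lo=4 mid=5 ⇒ [6, 8, 9, 3, 10, 15, 4, 13, 16, 17]
15>10: swap(5,6), hi=5 ⇒ [6, 8, 9, 3, 10, 4, 15, 13, 16, 17]
4<10: swap(4,5), lo=5 mid=6 ⇒ [6, 8, 9, 3, 4, 10, 15, 13, 16, 17]
done. lo=5 hi=5; v=[6, 8, 9, 3, 4, 10, 15, 13, 16, 17]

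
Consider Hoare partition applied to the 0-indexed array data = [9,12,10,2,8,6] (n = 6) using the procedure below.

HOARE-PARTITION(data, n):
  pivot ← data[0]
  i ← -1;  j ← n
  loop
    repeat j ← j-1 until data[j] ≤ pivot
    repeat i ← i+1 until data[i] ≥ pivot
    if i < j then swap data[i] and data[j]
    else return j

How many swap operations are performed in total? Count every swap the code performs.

pivot=9
j stops at 5 (6), i stops at 0 (9); swap ⇒ [6,12,10,2,8,9]
j stops at 4 (8), i stops at 1 (12); swap ⇒ [6,8,10,2,12,9]
j stops at 3 (2), i stops at 2 (10); swap ⇒ [6,8,2,10,12,9]
j stops at 2, i stops at 3; i≥j ⇒ return 2. data=[6,8,2,10,12,9]

3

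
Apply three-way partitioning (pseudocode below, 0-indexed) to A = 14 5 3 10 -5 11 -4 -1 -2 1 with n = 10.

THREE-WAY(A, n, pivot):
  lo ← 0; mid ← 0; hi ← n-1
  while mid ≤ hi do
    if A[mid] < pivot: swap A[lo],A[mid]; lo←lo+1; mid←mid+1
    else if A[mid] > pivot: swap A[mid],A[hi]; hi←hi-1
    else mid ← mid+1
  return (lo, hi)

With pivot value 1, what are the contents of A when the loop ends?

pivot = 1; lo=0, mid=0, hi=9
A[mid]=14>1: swap A[0],A[9]; hi=8 → 1 5 3 10 -5 11 -4 -1 -2 14
A[mid]=1=1: mid=1
A[mid]=5>1: swap A[1],A[8]; hi=7 → 1 -2 3 10 -5 11 -4 -1 5 14
A[mid]=-2<1: swap A[0],A[1]; lo=1,mid=2 → -2 1 3 10 -5 11 -4 -1 5 14
A[mid]=3>1: swap A[2],A[7]; hi=6 → -2 1 -1 10 -5 11 -4 3 5 14
A[mid]=-1<1: swap A[1],A[2]; lo=2,mid=3 → -2 -1 1 10 -5 11 -4 3 5 14
A[mid]=10>1: swap A[3],A[6]; hi=5 → -2 -1 1 -4 -5 11 10 3 5 14
A[mid]=-4<1: swap A[2],A[3]; lo=3,mid=4 → -2 -1 -4 1 -5 11 10 3 5 14
A[mid]=-5<1: swap A[3],A[4]; lo=4,mid=5 → -2 -1 -4 -5 1 11 10 3 5 14
A[mid]=11>1: swap A[5],A[5]; hi=4 → -2 -1 -4 -5 1 11 10 3 5 14
end: lo=4, hi=4; A = -2 -1 -4 -5 1 11 10 3 5 14

-2 -1 -4 -5 1 11 10 3 5 14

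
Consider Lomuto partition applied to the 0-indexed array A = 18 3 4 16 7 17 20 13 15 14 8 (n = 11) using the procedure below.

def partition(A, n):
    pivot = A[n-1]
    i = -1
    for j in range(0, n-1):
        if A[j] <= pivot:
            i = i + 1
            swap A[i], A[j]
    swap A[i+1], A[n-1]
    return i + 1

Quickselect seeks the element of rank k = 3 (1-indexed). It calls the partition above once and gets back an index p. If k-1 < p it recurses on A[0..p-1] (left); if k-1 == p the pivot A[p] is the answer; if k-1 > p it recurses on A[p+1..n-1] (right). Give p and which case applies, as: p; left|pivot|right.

3; left

pivot = A[10] = 8; i = -1
j=0: A[0]=18 > 8 → no swap
j=1: A[1]=3 ≤ 8 → i=0, swap A[0],A[1] → 3 18 4 16 7 17 20 13 15 14 8
j=2: A[2]=4 ≤ 8 → i=1, swap A[1],A[2] → 3 4 18 16 7 17 20 13 15 14 8
j=3: A[3]=16 > 8 → no swap
j=4: A[4]=7 ≤ 8 → i=2, swap A[2],A[4] → 3 4 7 16 18 17 20 13 15 14 8
j=5: A[5]=17 > 8 → no swap
j=6: A[6]=20 > 8 → no swap
j=7: A[7]=13 > 8 → no swap
j=8: A[8]=15 > 8 → no swap
j=9: A[9]=14 > 8 → no swap
final swap A[3],A[10] → 3 4 7 8 18 17 20 13 15 14 16; return 3
p = 3; k-1 = 2 < 3 ⇒ left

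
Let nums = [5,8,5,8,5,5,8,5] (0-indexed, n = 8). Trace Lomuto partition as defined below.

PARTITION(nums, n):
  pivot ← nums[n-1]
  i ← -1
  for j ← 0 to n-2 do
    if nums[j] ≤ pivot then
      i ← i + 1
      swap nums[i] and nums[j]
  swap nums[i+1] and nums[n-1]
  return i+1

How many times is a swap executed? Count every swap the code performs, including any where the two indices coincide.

5

pivot = nums[7] = 5; i = -1
j=0: nums[0]=5 ≤ 5 → i=0, swap nums[0],nums[0] (no change) → [5,8,5,8,5,5,8,5]
j=1: nums[1]=8 > 5 → no swap
j=2: nums[2]=5 ≤ 5 → i=1, swap nums[1],nums[2] → [5,5,8,8,5,5,8,5]
j=3: nums[3]=8 > 5 → no swap
j=4: nums[4]=5 ≤ 5 → i=2, swap nums[2],nums[4] → [5,5,5,8,8,5,8,5]
j=5: nums[5]=5 ≤ 5 → i=3, swap nums[3],nums[5] → [5,5,5,5,8,8,8,5]
j=6: nums[6]=8 > 5 → no swap
final swap nums[4],nums[7] → [5,5,5,5,5,8,8,8]; return 4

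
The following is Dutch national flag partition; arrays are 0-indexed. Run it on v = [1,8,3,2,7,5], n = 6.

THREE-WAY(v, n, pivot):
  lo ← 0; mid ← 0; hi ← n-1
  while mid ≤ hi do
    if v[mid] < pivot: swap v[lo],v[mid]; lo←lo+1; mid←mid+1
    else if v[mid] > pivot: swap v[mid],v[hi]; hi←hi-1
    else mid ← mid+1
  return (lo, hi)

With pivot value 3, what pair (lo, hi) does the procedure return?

(2, 2)

lo=0 mid=0 hi=5
1<3: swap(0,0), lo=1 mid=1 ⇒ [1,8,3,2,7,5]
8>3: swap(1,5), hi=4 ⇒ [1,5,3,2,7,8]
5>3: swap(1,4), hi=3 ⇒ [1,7,3,2,5,8]
7>3: swap(1,3), hi=2 ⇒ [1,2,3,7,5,8]
2<3: swap(1,1), lo=2 mid=2 ⇒ [1,2,3,7,5,8]
3=3: mid=3
done. lo=2 hi=2; v=[1,2,3,7,5,8]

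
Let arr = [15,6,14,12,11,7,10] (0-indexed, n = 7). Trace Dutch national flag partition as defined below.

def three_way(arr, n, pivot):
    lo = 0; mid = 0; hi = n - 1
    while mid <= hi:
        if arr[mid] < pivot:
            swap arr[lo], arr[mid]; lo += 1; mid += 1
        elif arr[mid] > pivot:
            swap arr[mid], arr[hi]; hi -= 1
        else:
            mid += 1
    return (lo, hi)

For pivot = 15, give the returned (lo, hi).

(6, 6)

lo=0 mid=0 hi=6
15=15: mid=1
6<15: swap(0,1), lo=1 mid=2 ⇒ [6,15,14,12,11,7,10]
14<15: swap(1,2), lo=2 mid=3 ⇒ [6,14,15,12,11,7,10]
12<15: swap(2,3), lo=3 mid=4 ⇒ [6,14,12,15,11,7,10]
11<15: swap(3,4), lo=4 mid=5 ⇒ [6,14,12,11,15,7,10]
7<15: swap(4,5), lo=5 mid=6 ⇒ [6,14,12,11,7,15,10]
10<15: swap(5,6), lo=6 mid=7 ⇒ [6,14,12,11,7,10,15]
done. lo=6 hi=6; arr=[6,14,12,11,7,10,15]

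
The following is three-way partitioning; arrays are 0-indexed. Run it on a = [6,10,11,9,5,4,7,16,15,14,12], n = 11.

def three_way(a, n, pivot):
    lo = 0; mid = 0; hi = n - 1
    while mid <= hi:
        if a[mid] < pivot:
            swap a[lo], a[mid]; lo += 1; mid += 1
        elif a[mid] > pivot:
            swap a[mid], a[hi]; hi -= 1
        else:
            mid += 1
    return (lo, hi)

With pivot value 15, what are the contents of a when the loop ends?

pivot = 15; lo=0, mid=0, hi=10
a[mid]=6<15: swap a[0],a[0]; lo=1,mid=1 → [6,10,11,9,5,4,7,16,15,14,12]
a[mid]=10<15: swap a[1],a[1]; lo=2,mid=2 → [6,10,11,9,5,4,7,16,15,14,12]
a[mid]=11<15: swap a[2],a[2]; lo=3,mid=3 → [6,10,11,9,5,4,7,16,15,14,12]
a[mid]=9<15: swap a[3],a[3]; lo=4,mid=4 → [6,10,11,9,5,4,7,16,15,14,12]
a[mid]=5<15: swap a[4],a[4]; lo=5,mid=5 → [6,10,11,9,5,4,7,16,15,14,12]
a[mid]=4<15: swap a[5],a[5]; lo=6,mid=6 → [6,10,11,9,5,4,7,16,15,14,12]
a[mid]=7<15: swap a[6],a[6]; lo=7,mid=7 → [6,10,11,9,5,4,7,16,15,14,12]
a[mid]=16>15: swap a[7],a[10]; hi=9 → [6,10,11,9,5,4,7,12,15,14,16]
a[mid]=12<15: swap a[7],a[7]; lo=8,mid=8 → [6,10,11,9,5,4,7,12,15,14,16]
a[mid]=15=15: mid=9
a[mid]=14<15: swap a[8],a[9]; lo=9,mid=10 → [6,10,11,9,5,4,7,12,14,15,16]
end: lo=9, hi=9; a = [6,10,11,9,5,4,7,12,14,15,16]

[6,10,11,9,5,4,7,12,14,15,16]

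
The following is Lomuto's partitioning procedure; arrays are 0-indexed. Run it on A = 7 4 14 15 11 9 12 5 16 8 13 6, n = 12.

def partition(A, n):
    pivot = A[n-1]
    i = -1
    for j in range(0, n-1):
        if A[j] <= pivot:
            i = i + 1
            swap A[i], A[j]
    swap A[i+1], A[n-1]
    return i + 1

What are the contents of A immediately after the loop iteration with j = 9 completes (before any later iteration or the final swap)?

pivot = A[11] = 6; i = -1
j=0: A[0]=7 > 6 → no swap
j=1: A[1]=4 ≤ 6 → i=0, swap A[0],A[1] → 4 7 14 15 11 9 12 5 16 8 13 6
j=2: A[2]=14 > 6 → no swap
j=3: A[3]=15 > 6 → no swap
j=4: A[4]=11 > 6 → no swap
j=5: A[5]=9 > 6 → no swap
j=6: A[6]=12 > 6 → no swap
j=7: A[7]=5 ≤ 6 → i=1, swap A[1],A[7] → 4 5 14 15 11 9 12 7 16 8 13 6
j=8: A[8]=16 > 6 → no swap
j=9: A[9]=8 > 6 → no swap
(after j=9) A = 4 5 14 15 11 9 12 7 16 8 13 6

4 5 14 15 11 9 12 7 16 8 13 6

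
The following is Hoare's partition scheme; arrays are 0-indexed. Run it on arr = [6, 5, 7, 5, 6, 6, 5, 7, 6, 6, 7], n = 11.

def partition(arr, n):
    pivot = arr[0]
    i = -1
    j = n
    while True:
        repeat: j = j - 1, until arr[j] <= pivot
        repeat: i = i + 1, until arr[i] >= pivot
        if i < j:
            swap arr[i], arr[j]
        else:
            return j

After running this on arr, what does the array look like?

[6, 5, 6, 5, 5, 6, 6, 7, 7, 6, 7]

pivot = arr[0] = 6; i = -1, j = 11
j→9 (arr[9]=6≤6), i→0 (arr[0]=6≥6); i<j, swap → [6, 5, 7, 5, 6, 6, 5, 7, 6, 6, 7]
j→8 (arr[8]=6≤6), i→2 (arr[2]=7≥6); i<j, swap → [6, 5, 6, 5, 6, 6, 5, 7, 7, 6, 7]
j→6 (arr[6]=5≤6), i→4 (arr[4]=6≥6); i<j, swap → [6, 5, 6, 5, 5, 6, 6, 7, 7, 6, 7]
j→5, i→5; i≥j, return j=5. arr = [6, 5, 6, 5, 5, 6, 6, 7, 7, 6, 7]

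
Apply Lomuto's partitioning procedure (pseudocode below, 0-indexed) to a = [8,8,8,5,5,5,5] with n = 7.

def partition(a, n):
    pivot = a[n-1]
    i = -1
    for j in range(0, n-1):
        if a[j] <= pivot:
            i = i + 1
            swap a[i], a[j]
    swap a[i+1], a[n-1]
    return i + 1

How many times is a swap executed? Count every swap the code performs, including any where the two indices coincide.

4

pivot = a[6] = 5; i = -1
j=0: a[0]=8 > 5 → no swap
j=1: a[1]=8 > 5 → no swap
j=2: a[2]=8 > 5 → no swap
j=3: a[3]=5 ≤ 5 → i=0, swap a[0],a[3] → [5,8,8,8,5,5,5]
j=4: a[4]=5 ≤ 5 → i=1, swap a[1],a[4] → [5,5,8,8,8,5,5]
j=5: a[5]=5 ≤ 5 → i=2, swap a[2],a[5] → [5,5,5,8,8,8,5]
final swap a[3],a[6] → [5,5,5,5,8,8,8]; return 3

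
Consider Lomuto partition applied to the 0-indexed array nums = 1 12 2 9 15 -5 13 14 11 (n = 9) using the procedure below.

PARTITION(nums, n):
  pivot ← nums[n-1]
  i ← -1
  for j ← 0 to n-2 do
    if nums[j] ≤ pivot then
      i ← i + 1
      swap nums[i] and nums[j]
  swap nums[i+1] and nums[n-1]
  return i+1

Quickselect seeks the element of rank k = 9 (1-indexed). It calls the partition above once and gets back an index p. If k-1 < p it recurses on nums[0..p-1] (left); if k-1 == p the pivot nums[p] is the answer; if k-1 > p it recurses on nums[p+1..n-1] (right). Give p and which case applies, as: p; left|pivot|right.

4; right

pivot=11, i=-1
j=0: 1≤11, i=0, swap(0,0) ⇒ 1 12 2 9 15 -5 13 14 11
j=1: 12>11, skip
j=2: 2≤11, i=1, swap(1,2) ⇒ 1 2 12 9 15 -5 13 14 11
j=3: 9≤11, i=2, swap(2,3) ⇒ 1 2 9 12 15 -5 13 14 11
j=4: 15>11, skip
j=5: -5≤11, i=3, swap(3,5) ⇒ 1 2 9 -5 15 12 13 14 11
j=6: 13>11, skip
j=7: 14>11, skip
swap(4,8) ⇒ 1 2 9 -5 11 12 13 14 15; return 4
p = 4; k-1 = 8 > 4 ⇒ right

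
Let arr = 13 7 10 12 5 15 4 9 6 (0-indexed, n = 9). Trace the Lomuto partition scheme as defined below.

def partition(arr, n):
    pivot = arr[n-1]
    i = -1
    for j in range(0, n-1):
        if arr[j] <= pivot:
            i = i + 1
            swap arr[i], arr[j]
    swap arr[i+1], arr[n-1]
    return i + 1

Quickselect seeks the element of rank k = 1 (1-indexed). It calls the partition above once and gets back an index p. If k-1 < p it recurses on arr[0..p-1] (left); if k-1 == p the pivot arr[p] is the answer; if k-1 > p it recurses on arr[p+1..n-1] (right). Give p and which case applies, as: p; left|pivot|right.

2; left

pivot=6, i=-1
j=0: 13>6, skip
j=1: 7>6, skip
j=2: 10>6, skip
j=3: 12>6, skip
j=4: 5≤6, i=0, swap(0,4) ⇒ 5 7 10 12 13 15 4 9 6
j=5: 15>6, skip
j=6: 4≤6, i=1, swap(1,6) ⇒ 5 4 10 12 13 15 7 9 6
j=7: 9>6, skip
swap(2,8) ⇒ 5 4 6 12 13 15 7 9 10; return 2
p = 2; k-1 = 0 < 2 ⇒ left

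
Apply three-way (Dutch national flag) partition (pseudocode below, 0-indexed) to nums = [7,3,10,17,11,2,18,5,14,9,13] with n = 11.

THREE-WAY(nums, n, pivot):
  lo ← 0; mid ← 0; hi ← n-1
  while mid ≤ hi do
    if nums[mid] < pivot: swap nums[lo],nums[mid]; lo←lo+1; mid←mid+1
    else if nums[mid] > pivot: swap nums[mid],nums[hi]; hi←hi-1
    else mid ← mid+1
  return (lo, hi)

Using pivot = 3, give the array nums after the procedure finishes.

[2,3,17,11,10,18,5,14,9,13,7]

lo=0 mid=0 hi=10
7>3: swap(0,10), hi=9 ⇒ [13,3,10,17,11,2,18,5,14,9,7]
13>3: swap(0,9), hi=8 ⇒ [9,3,10,17,11,2,18,5,14,13,7]
9>3: swap(0,8), hi=7 ⇒ [14,3,10,17,11,2,18,5,9,13,7]
14>3: swap(0,7), hi=6 ⇒ [5,3,10,17,11,2,18,14,9,13,7]
5>3: swap(0,6), hi=5 ⇒ [18,3,10,17,11,2,5,14,9,13,7]
18>3: swap(0,5), hi=4 ⇒ [2,3,10,17,11,18,5,14,9,13,7]
2<3: swap(0,0), lo=1 mid=1 ⇒ [2,3,10,17,11,18,5,14,9,13,7]
3=3: mid=2
10>3: swap(2,4), hi=3 ⇒ [2,3,11,17,10,18,5,14,9,13,7]
11>3: swap(2,3), hi=2 ⇒ [2,3,17,11,10,18,5,14,9,13,7]
17>3: swap(2,2), hi=1 ⇒ [2,3,17,11,10,18,5,14,9,13,7]
done. lo=1 hi=1; nums=[2,3,17,11,10,18,5,14,9,13,7]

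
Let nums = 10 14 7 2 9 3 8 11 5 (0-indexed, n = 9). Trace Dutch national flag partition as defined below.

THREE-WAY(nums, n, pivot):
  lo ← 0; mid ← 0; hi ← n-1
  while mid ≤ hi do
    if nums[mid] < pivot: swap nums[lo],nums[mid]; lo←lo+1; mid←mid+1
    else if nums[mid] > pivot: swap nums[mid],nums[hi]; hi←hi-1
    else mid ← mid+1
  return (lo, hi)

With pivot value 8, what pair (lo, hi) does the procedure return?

(4, 4)

pivot = 8; lo=0, mid=0, hi=8
nums[mid]=10>8: swap nums[0],nums[8]; hi=7 → 5 14 7 2 9 3 8 11 10
nums[mid]=5<8: swap nums[0],nums[0]; lo=1,mid=1 → 5 14 7 2 9 3 8 11 10
nums[mid]=14>8: swap nums[1],nums[7]; hi=6 → 5 11 7 2 9 3 8 14 10
nums[mid]=11>8: swap nums[1],nums[6]; hi=5 → 5 8 7 2 9 3 11 14 10
nums[mid]=8=8: mid=2
nums[mid]=7<8: swap nums[1],nums[2]; lo=2,mid=3 → 5 7 8 2 9 3 11 14 10
nums[mid]=2<8: swap nums[2],nums[3]; lo=3,mid=4 → 5 7 2 8 9 3 11 14 10
nums[mid]=9>8: swap nums[4],nums[5]; hi=4 → 5 7 2 8 3 9 11 14 10
nums[mid]=3<8: swap nums[3],nums[4]; lo=4,mid=5 → 5 7 2 3 8 9 11 14 10
end: lo=4, hi=4; nums = 5 7 2 3 8 9 11 14 10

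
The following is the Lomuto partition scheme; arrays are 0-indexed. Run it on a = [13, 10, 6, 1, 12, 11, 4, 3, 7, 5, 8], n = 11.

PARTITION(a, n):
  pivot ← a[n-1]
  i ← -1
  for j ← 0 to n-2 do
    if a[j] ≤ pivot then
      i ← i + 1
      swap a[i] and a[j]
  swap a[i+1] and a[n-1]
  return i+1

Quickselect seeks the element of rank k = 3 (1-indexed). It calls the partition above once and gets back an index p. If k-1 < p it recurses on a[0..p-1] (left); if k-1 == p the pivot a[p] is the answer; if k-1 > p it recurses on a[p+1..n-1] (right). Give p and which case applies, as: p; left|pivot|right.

pivot=8, i=-1
j=0: 13>8, skip
j=1: 10>8, skip
j=2: 6≤8, i=0, swap(0,2) ⇒ [6, 10, 13, 1, 12, 11, 4, 3, 7, 5, 8]
j=3: 1≤8, i=1, swap(1,3) ⇒ [6, 1, 13, 10, 12, 11, 4, 3, 7, 5, 8]
j=4: 12>8, skip
j=5: 11>8, skip
j=6: 4≤8, i=2, swap(2,6) ⇒ [6, 1, 4, 10, 12, 11, 13, 3, 7, 5, 8]
j=7: 3≤8, i=3, swap(3,7) ⇒ [6, 1, 4, 3, 12, 11, 13, 10, 7, 5, 8]
j=8: 7≤8, i=4, swap(4,8) ⇒ [6, 1, 4, 3, 7, 11, 13, 10, 12, 5, 8]
j=9: 5≤8, i=5, swap(5,9) ⇒ [6, 1, 4, 3, 7, 5, 13, 10, 12, 11, 8]
swap(6,10) ⇒ [6, 1, 4, 3, 7, 5, 8, 10, 12, 11, 13]; return 6
p = 6; k-1 = 2 < 6 ⇒ left

6; left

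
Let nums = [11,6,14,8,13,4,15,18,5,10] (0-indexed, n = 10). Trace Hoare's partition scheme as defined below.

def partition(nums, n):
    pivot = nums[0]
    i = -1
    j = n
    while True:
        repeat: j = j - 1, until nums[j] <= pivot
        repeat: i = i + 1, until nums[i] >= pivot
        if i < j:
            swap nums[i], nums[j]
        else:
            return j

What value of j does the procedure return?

pivot = nums[0] = 11; i = -1, j = 10
j→9 (nums[9]=10≤11), i→0 (nums[0]=11≥11); i<j, swap → [10,6,14,8,13,4,15,18,5,11]
j→8 (nums[8]=5≤11), i→2 (nums[2]=14≥11); i<j, swap → [10,6,5,8,13,4,15,18,14,11]
j→5 (nums[5]=4≤11), i→4 (nums[4]=13≥11); i<j, swap → [10,6,5,8,4,13,15,18,14,11]
j→4, i→5; i≥j, return j=4. nums = [10,6,5,8,4,13,15,18,14,11]

4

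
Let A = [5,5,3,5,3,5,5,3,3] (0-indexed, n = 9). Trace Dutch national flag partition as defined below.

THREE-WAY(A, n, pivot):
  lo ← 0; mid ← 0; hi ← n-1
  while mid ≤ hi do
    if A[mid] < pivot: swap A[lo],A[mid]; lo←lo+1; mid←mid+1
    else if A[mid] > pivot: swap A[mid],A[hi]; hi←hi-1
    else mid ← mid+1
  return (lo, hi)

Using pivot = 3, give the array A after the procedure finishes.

pivot = 3; lo=0, mid=0, hi=8
A[mid]=5>3: swap A[0],A[8]; hi=7 → [3,5,3,5,3,5,5,3,5]
A[mid]=3=3: mid=1
A[mid]=5>3: swap A[1],A[7]; hi=6 → [3,3,3,5,3,5,5,5,5]
A[mid]=3=3: mid=2
A[mid]=3=3: mid=3
A[mid]=5>3: swap A[3],A[6]; hi=5 → [3,3,3,5,3,5,5,5,5]
A[mid]=5>3: swap A[3],A[5]; hi=4 → [3,3,3,5,3,5,5,5,5]
A[mid]=5>3: swap A[3],A[4]; hi=3 → [3,3,3,3,5,5,5,5,5]
A[mid]=3=3: mid=4
end: lo=0, hi=3; A = [3,3,3,3,5,5,5,5,5]

[3,3,3,3,5,5,5,5,5]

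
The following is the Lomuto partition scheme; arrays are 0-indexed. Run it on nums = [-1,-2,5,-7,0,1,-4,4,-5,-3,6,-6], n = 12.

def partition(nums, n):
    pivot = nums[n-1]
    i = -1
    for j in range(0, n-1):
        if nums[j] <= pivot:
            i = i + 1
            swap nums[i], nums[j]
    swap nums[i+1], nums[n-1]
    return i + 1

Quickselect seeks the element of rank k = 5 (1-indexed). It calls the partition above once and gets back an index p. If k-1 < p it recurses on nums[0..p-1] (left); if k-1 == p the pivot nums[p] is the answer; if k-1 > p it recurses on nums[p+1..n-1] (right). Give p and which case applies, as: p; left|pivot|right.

1; right

pivot=-6, i=-1
j=0: -1>-6, skip
j=1: -2>-6, skip
j=2: 5>-6, skip
j=3: -7≤-6, i=0, swap(0,3) ⇒ [-7,-2,5,-1,0,1,-4,4,-5,-3,6,-6]
j=4: 0>-6, skip
j=5: 1>-6, skip
j=6: -4>-6, skip
j=7: 4>-6, skip
j=8: -5>-6, skip
j=9: -3>-6, skip
j=10: 6>-6, skip
swap(1,11) ⇒ [-7,-6,5,-1,0,1,-4,4,-5,-3,6,-2]; return 1
p = 1; k-1 = 4 > 1 ⇒ right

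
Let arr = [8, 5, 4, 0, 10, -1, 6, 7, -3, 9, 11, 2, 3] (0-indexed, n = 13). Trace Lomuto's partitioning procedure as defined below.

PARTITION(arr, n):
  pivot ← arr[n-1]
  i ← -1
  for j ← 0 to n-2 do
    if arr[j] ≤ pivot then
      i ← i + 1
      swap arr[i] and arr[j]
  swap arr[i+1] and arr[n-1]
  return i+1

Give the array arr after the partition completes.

pivot=3, i=-1
j=0: 8>3, skip
j=1: 5>3, skip
j=2: 4>3, skip
j=3: 0≤3, i=0, swap(0,3) ⇒ [0, 5, 4, 8, 10, -1, 6, 7, -3, 9, 11, 2, 3]
j=4: 10>3, skip
j=5: -1≤3, i=1, swap(1,5) ⇒ [0, -1, 4, 8, 10, 5, 6, 7, -3, 9, 11, 2, 3]
j=6: 6>3, skip
j=7: 7>3, skip
j=8: -3≤3, i=2, swap(2,8) ⇒ [0, -1, -3, 8, 10, 5, 6, 7, 4, 9, 11, 2, 3]
j=9: 9>3, skip
j=10: 11>3, skip
j=11: 2≤3, i=3, swap(3,11) ⇒ [0, -1, -3, 2, 10, 5, 6, 7, 4, 9, 11, 8, 3]
swap(4,12) ⇒ [0, -1, -3, 2, 3, 5, 6, 7, 4, 9, 11, 8, 10]; return 4

[0, -1, -3, 2, 3, 5, 6, 7, 4, 9, 11, 8, 10]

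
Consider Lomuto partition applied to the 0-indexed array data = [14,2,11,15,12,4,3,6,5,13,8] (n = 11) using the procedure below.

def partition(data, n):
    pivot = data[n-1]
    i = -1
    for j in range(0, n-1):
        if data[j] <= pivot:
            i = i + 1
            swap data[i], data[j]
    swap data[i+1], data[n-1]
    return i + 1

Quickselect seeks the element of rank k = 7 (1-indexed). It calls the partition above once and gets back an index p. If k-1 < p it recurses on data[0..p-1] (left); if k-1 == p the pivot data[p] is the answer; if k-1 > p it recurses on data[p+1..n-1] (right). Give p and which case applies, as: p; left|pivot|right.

5; right

pivot=8, i=-1
j=0: 14>8, skip
j=1: 2≤8, i=0, swap(0,1) ⇒ [2,14,11,15,12,4,3,6,5,13,8]
j=2: 11>8, skip
j=3: 15>8, skip
j=4: 12>8, skip
j=5: 4≤8, i=1, swap(1,5) ⇒ [2,4,11,15,12,14,3,6,5,13,8]
j=6: 3≤8, i=2, swap(2,6) ⇒ [2,4,3,15,12,14,11,6,5,13,8]
j=7: 6≤8, i=3, swap(3,7) ⇒ [2,4,3,6,12,14,11,15,5,13,8]
j=8: 5≤8, i=4, swap(4,8) ⇒ [2,4,3,6,5,14,11,15,12,13,8]
j=9: 13>8, skip
swap(5,10) ⇒ [2,4,3,6,5,8,11,15,12,13,14]; return 5
p = 5; k-1 = 6 > 5 ⇒ right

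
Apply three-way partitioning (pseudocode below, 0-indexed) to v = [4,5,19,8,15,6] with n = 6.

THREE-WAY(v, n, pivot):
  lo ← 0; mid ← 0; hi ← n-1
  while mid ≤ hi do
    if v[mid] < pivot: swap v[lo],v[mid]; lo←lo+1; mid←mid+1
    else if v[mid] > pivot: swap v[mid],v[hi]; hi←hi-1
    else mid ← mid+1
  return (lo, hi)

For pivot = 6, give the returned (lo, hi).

(2, 2)

lo=0 mid=0 hi=5
4<6: swap(0,0), lo=1 mid=1 ⇒ [4,5,19,8,15,6]
5<6: swap(1,1), lo=2 mid=2 ⇒ [4,5,19,8,15,6]
19>6: swap(2,5), hi=4 ⇒ [4,5,6,8,15,19]
6=6: mid=3
8>6: swap(3,4), hi=3 ⇒ [4,5,6,15,8,19]
15>6: swap(3,3), hi=2 ⇒ [4,5,6,15,8,19]
done. lo=2 hi=2; v=[4,5,6,15,8,19]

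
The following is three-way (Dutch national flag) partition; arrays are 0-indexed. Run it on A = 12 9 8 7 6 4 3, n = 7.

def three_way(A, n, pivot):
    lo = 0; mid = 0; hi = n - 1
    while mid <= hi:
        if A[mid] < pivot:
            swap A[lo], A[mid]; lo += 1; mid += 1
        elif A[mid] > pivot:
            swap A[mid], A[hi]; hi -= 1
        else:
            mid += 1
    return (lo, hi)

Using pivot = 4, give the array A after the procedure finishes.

lo=0 mid=0 hi=6
12>4: swap(0,6), hi=5 ⇒ 3 9 8 7 6 4 12
3<4: swap(0,0), lo=1 mid=1 ⇒ 3 9 8 7 6 4 12
9>4: swap(1,5), hi=4 ⇒ 3 4 8 7 6 9 12
4=4: mid=2
8>4: swap(2,4), hi=3 ⇒ 3 4 6 7 8 9 12
6>4: swap(2,3), hi=2 ⇒ 3 4 7 6 8 9 12
7>4: swap(2,2), hi=1 ⇒ 3 4 7 6 8 9 12
done. lo=1 hi=1; A=3 4 7 6 8 9 12

3 4 7 6 8 9 12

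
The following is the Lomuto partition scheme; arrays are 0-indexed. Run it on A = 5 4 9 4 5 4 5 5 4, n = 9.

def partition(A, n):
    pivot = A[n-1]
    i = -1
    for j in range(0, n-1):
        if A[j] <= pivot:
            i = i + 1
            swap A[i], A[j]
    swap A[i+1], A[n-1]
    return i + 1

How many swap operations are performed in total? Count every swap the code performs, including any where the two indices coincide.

4

pivot = A[8] = 4; i = -1
j=0: A[0]=5 > 4 → no swap
j=1: A[1]=4 ≤ 4 → i=0, swap A[0],A[1] → 4 5 9 4 5 4 5 5 4
j=2: A[2]=9 > 4 → no swap
j=3: A[3]=4 ≤ 4 → i=1, swap A[1],A[3] → 4 4 9 5 5 4 5 5 4
j=4: A[4]=5 > 4 → no swap
j=5: A[5]=4 ≤ 4 → i=2, swap A[2],A[5] → 4 4 4 5 5 9 5 5 4
j=6: A[6]=5 > 4 → no swap
j=7: A[7]=5 > 4 → no swap
final swap A[3],A[8] → 4 4 4 4 5 9 5 5 5; return 3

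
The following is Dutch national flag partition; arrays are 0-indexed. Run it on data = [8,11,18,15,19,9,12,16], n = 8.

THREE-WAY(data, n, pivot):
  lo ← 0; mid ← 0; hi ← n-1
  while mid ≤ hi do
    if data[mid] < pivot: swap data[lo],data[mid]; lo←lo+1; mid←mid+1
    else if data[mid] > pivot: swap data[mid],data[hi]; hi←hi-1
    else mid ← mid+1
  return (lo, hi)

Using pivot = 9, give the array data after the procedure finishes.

pivot = 9; lo=0, mid=0, hi=7
data[mid]=8<9: swap data[0],data[0]; lo=1,mid=1 → [8,11,18,15,19,9,12,16]
data[mid]=11>9: swap data[1],data[7]; hi=6 → [8,16,18,15,19,9,12,11]
data[mid]=16>9: swap data[1],data[6]; hi=5 → [8,12,18,15,19,9,16,11]
data[mid]=12>9: swap data[1],data[5]; hi=4 → [8,9,18,15,19,12,16,11]
data[mid]=9=9: mid=2
data[mid]=18>9: swap data[2],data[4]; hi=3 → [8,9,19,15,18,12,16,11]
data[mid]=19>9: swap data[2],data[3]; hi=2 → [8,9,15,19,18,12,16,11]
data[mid]=15>9: swap data[2],data[2]; hi=1 → [8,9,15,19,18,12,16,11]
end: lo=1, hi=1; data = [8,9,15,19,18,12,16,11]

[8,9,15,19,18,12,16,11]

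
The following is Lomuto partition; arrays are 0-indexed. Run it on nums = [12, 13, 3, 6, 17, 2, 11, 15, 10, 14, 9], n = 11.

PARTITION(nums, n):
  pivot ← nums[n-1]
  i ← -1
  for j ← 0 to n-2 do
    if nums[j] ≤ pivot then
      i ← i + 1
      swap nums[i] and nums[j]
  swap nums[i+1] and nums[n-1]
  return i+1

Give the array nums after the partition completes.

[3, 6, 2, 9, 17, 12, 11, 15, 10, 14, 13]

pivot = nums[10] = 9; i = -1
j=0: nums[0]=12 > 9 → no swap
j=1: nums[1]=13 > 9 → no swap
j=2: nums[2]=3 ≤ 9 → i=0, swap nums[0],nums[2] → [3, 13, 12, 6, 17, 2, 11, 15, 10, 14, 9]
j=3: nums[3]=6 ≤ 9 → i=1, swap nums[1],nums[3] → [3, 6, 12, 13, 17, 2, 11, 15, 10, 14, 9]
j=4: nums[4]=17 > 9 → no swap
j=5: nums[5]=2 ≤ 9 → i=2, swap nums[2],nums[5] → [3, 6, 2, 13, 17, 12, 11, 15, 10, 14, 9]
j=6: nums[6]=11 > 9 → no swap
j=7: nums[7]=15 > 9 → no swap
j=8: nums[8]=10 > 9 → no swap
j=9: nums[9]=14 > 9 → no swap
final swap nums[3],nums[10] → [3, 6, 2, 9, 17, 12, 11, 15, 10, 14, 13]; return 3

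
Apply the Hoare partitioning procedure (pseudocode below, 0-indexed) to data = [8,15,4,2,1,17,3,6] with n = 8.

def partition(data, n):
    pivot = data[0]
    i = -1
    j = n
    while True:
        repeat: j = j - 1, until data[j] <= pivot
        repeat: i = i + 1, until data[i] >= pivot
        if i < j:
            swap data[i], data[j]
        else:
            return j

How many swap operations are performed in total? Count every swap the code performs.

pivot = data[0] = 8; i = -1, j = 8
j→7 (data[7]=6≤8), i→0 (data[0]=8≥8); i<j, swap → [6,15,4,2,1,17,3,8]
j→6 (data[6]=3≤8), i→1 (data[1]=15≥8); i<j, swap → [6,3,4,2,1,17,15,8]
j→4, i→5; i≥j, return j=4. data = [6,3,4,2,1,17,15,8]

2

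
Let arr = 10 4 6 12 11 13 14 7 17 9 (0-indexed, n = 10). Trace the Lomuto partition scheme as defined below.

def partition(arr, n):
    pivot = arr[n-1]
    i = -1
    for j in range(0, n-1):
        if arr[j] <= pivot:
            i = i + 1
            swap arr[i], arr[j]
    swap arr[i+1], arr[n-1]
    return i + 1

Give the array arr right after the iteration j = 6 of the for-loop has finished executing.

pivot = arr[9] = 9; i = -1
j=0: arr[0]=10 > 9 → no swap
j=1: arr[1]=4 ≤ 9 → i=0, swap arr[0],arr[1] → 4 10 6 12 11 13 14 7 17 9
j=2: arr[2]=6 ≤ 9 → i=1, swap arr[1],arr[2] → 4 6 10 12 11 13 14 7 17 9
j=3: arr[3]=12 > 9 → no swap
j=4: arr[4]=11 > 9 → no swap
j=5: arr[5]=13 > 9 → no swap
j=6: arr[6]=14 > 9 → no swap
(after j=6) arr = 4 6 10 12 11 13 14 7 17 9

4 6 10 12 11 13 14 7 17 9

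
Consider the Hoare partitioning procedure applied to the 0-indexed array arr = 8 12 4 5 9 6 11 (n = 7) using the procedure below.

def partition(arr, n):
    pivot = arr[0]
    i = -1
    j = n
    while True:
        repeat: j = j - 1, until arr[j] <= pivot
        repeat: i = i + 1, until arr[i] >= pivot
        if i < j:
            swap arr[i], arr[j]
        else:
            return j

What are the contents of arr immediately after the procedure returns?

pivot = arr[0] = 8; i = -1, j = 7
j→5 (arr[5]=6≤8), i→0 (arr[0]=8≥8); i<j, swap → 6 12 4 5 9 8 11
j→3 (arr[3]=5≤8), i→1 (arr[1]=12≥8); i<j, swap → 6 5 4 12 9 8 11
j→2, i→3; i≥j, return j=2. arr = 6 5 4 12 9 8 11

6 5 4 12 9 8 11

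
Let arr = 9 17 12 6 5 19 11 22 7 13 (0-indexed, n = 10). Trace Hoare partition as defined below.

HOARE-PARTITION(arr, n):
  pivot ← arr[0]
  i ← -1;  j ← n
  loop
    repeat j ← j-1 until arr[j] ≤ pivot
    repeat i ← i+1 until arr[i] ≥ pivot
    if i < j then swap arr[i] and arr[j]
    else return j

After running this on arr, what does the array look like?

pivot = arr[0] = 9; i = -1, j = 10
j→8 (arr[8]=7≤9), i→0 (arr[0]=9≥9); i<j, swap → 7 17 12 6 5 19 11 22 9 13
j→4 (arr[4]=5≤9), i→1 (arr[1]=17≥9); i<j, swap → 7 5 12 6 17 19 11 22 9 13
j→3 (arr[3]=6≤9), i→2 (arr[2]=12≥9); i<j, swap → 7 5 6 12 17 19 11 22 9 13
j→2, i→3; i≥j, return j=2. arr = 7 5 6 12 17 19 11 22 9 13

7 5 6 12 17 19 11 22 9 13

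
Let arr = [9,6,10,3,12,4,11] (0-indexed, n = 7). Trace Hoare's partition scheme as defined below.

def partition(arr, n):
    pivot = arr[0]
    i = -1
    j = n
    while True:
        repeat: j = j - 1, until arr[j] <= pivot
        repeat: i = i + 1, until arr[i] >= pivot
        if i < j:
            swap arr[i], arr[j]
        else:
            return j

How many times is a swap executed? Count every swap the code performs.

2

pivot = arr[0] = 9; i = -1, j = 7
j→5 (arr[5]=4≤9), i→0 (arr[0]=9≥9); i<j, swap → [4,6,10,3,12,9,11]
j→3 (arr[3]=3≤9), i→2 (arr[2]=10≥9); i<j, swap → [4,6,3,10,12,9,11]
j→2, i→3; i≥j, return j=2. arr = [4,6,3,10,12,9,11]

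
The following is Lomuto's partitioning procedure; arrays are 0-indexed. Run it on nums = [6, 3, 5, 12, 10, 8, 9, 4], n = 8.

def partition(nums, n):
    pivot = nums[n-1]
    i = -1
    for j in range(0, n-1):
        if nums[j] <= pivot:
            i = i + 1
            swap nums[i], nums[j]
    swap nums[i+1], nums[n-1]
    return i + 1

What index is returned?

pivot = nums[7] = 4; i = -1
j=0: nums[0]=6 > 4 → no swap
j=1: nums[1]=3 ≤ 4 → i=0, swap nums[0],nums[1] → [3, 6, 5, 12, 10, 8, 9, 4]
j=2: nums[2]=5 > 4 → no swap
j=3: nums[3]=12 > 4 → no swap
j=4: nums[4]=10 > 4 → no swap
j=5: nums[5]=8 > 4 → no swap
j=6: nums[6]=9 > 4 → no swap
final swap nums[1],nums[7] → [3, 4, 5, 12, 10, 8, 9, 6]; return 1

1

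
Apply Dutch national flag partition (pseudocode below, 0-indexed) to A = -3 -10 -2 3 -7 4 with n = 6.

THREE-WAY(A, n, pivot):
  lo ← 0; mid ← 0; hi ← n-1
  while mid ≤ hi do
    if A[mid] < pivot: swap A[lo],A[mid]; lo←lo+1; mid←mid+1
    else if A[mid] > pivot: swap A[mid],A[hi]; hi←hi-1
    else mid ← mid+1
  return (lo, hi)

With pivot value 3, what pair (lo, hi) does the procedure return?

lo=0 mid=0 hi=5
-3<3: swap(0,0), lo=1 mid=1 ⇒ -3 -10 -2 3 -7 4
-10<3: swap(1,1), lo=2 mid=2 ⇒ -3 -10 -2 3 -7 4
-2<3: swap(2,2), lo=3 mid=3 ⇒ -3 -10 -2 3 -7 4
3=3: mid=4
-7<3: swap(3,4), lo=4 mid=5 ⇒ -3 -10 -2 -7 3 4
4>3: swap(5,5), hi=4 ⇒ -3 -10 -2 -7 3 4
done. lo=4 hi=4; A=-3 -10 -2 -7 3 4

(4, 4)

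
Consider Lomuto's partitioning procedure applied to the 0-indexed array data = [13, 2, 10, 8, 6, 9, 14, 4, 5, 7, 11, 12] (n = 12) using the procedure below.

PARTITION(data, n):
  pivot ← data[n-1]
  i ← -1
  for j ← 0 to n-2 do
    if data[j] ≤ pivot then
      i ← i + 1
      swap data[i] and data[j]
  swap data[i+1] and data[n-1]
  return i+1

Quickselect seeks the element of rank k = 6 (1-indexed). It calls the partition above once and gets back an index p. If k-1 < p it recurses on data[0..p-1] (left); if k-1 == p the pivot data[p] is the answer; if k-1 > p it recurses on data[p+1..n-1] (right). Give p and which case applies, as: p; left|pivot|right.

9; left

pivot = data[11] = 12; i = -1
j=0: data[0]=13 > 12 → no swap
j=1: data[1]=2 ≤ 12 → i=0, swap data[0],data[1] → [2, 13, 10, 8, 6, 9, 14, 4, 5, 7, 11, 12]
j=2: data[2]=10 ≤ 12 → i=1, swap data[1],data[2] → [2, 10, 13, 8, 6, 9, 14, 4, 5, 7, 11, 12]
j=3: data[3]=8 ≤ 12 → i=2, swap data[2],data[3] → [2, 10, 8, 13, 6, 9, 14, 4, 5, 7, 11, 12]
j=4: data[4]=6 ≤ 12 → i=3, swap data[3],data[4] → [2, 10, 8, 6, 13, 9, 14, 4, 5, 7, 11, 12]
j=5: data[5]=9 ≤ 12 → i=4, swap data[4],data[5] → [2, 10, 8, 6, 9, 13, 14, 4, 5, 7, 11, 12]
j=6: data[6]=14 > 12 → no swap
j=7: data[7]=4 ≤ 12 → i=5, swap data[5],data[7] → [2, 10, 8, 6, 9, 4, 14, 13, 5, 7, 11, 12]
j=8: data[8]=5 ≤ 12 → i=6, swap data[6],data[8] → [2, 10, 8, 6, 9, 4, 5, 13, 14, 7, 11, 12]
j=9: data[9]=7 ≤ 12 → i=7, swap data[7],data[9] → [2, 10, 8, 6, 9, 4, 5, 7, 14, 13, 11, 12]
j=10: data[10]=11 ≤ 12 → i=8, swap data[8],data[10] → [2, 10, 8, 6, 9, 4, 5, 7, 11, 13, 14, 12]
final swap data[9],data[11] → [2, 10, 8, 6, 9, 4, 5, 7, 11, 12, 14, 13]; return 9
p = 9; k-1 = 5 < 9 ⇒ left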